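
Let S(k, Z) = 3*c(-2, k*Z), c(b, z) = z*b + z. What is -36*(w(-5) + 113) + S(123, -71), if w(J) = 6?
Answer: 21915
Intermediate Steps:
c(b, z) = z + b*z (c(b, z) = b*z + z = z + b*z)
S(k, Z) = -3*Z*k (S(k, Z) = 3*((k*Z)*(1 - 2)) = 3*((Z*k)*(-1)) = 3*(-Z*k) = -3*Z*k)
-36*(w(-5) + 113) + S(123, -71) = -36*(6 + 113) - 3*(-71)*123 = -36*119 + 26199 = -4284 + 26199 = 21915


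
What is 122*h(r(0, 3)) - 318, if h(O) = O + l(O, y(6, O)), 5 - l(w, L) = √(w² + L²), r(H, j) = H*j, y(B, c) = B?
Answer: -440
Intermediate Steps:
l(w, L) = 5 - √(L² + w²) (l(w, L) = 5 - √(w² + L²) = 5 - √(L² + w²))
h(O) = 5 + O - √(36 + O²) (h(O) = O + (5 - √(6² + O²)) = O + (5 - √(36 + O²)) = 5 + O - √(36 + O²))
122*h(r(0, 3)) - 318 = 122*(5 + 0*3 - √(36 + (0*3)²)) - 318 = 122*(5 + 0 - √(36 + 0²)) - 318 = 122*(5 + 0 - √(36 + 0)) - 318 = 122*(5 + 0 - √36) - 318 = 122*(5 + 0 - 1*6) - 318 = 122*(5 + 0 - 6) - 318 = 122*(-1) - 318 = -122 - 318 = -440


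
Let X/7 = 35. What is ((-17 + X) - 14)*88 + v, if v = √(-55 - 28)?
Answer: 18832 + I*√83 ≈ 18832.0 + 9.1104*I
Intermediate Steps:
X = 245 (X = 7*35 = 245)
v = I*√83 (v = √(-83) = I*√83 ≈ 9.1104*I)
((-17 + X) - 14)*88 + v = ((-17 + 245) - 14)*88 + I*√83 = (228 - 14)*88 + I*√83 = 214*88 + I*√83 = 18832 + I*√83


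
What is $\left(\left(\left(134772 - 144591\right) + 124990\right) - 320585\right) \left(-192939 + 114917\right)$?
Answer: $16026811108$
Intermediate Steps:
$\left(\left(\left(134772 - 144591\right) + 124990\right) - 320585\right) \left(-192939 + 114917\right) = \left(\left(-9819 + 124990\right) - 320585\right) \left(-78022\right) = \left(115171 - 320585\right) \left(-78022\right) = \left(-205414\right) \left(-78022\right) = 16026811108$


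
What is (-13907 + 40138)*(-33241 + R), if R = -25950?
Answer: -1552639121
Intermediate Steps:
(-13907 + 40138)*(-33241 + R) = (-13907 + 40138)*(-33241 - 25950) = 26231*(-59191) = -1552639121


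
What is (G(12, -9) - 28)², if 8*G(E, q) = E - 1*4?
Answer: 729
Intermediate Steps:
G(E, q) = -½ + E/8 (G(E, q) = (E - 1*4)/8 = (E - 4)/8 = (-4 + E)/8 = -½ + E/8)
(G(12, -9) - 28)² = ((-½ + (⅛)*12) - 28)² = ((-½ + 3/2) - 28)² = (1 - 28)² = (-27)² = 729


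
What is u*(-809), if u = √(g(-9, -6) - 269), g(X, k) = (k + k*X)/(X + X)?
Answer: -809*I*√2445/3 ≈ -13334.0*I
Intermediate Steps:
g(X, k) = (k + X*k)/(2*X) (g(X, k) = (k + X*k)/((2*X)) = (k + X*k)*(1/(2*X)) = (k + X*k)/(2*X))
u = I*√2445/3 (u = √((½)*(-6)*(1 - 9)/(-9) - 269) = √((½)*(-6)*(-⅑)*(-8) - 269) = √(-8/3 - 269) = √(-815/3) = I*√2445/3 ≈ 16.482*I)
u*(-809) = (I*√2445/3)*(-809) = -809*I*√2445/3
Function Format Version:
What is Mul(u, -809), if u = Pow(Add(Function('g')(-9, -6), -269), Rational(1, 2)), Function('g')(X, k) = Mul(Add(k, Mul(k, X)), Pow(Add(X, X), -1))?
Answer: Mul(Rational(-809, 3), I, Pow(2445, Rational(1, 2))) ≈ Mul(-13334., I)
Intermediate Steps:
Function('g')(X, k) = Mul(Rational(1, 2), Pow(X, -1), Add(k, Mul(X, k))) (Function('g')(X, k) = Mul(Add(k, Mul(X, k)), Pow(Mul(2, X), -1)) = Mul(Add(k, Mul(X, k)), Mul(Rational(1, 2), Pow(X, -1))) = Mul(Rational(1, 2), Pow(X, -1), Add(k, Mul(X, k))))
u = Mul(Rational(1, 3), I, Pow(2445, Rational(1, 2))) (u = Pow(Add(Mul(Rational(1, 2), -6, Pow(-9, -1), Add(1, -9)), -269), Rational(1, 2)) = Pow(Add(Mul(Rational(1, 2), -6, Rational(-1, 9), -8), -269), Rational(1, 2)) = Pow(Add(Rational(-8, 3), -269), Rational(1, 2)) = Pow(Rational(-815, 3), Rational(1, 2)) = Mul(Rational(1, 3), I, Pow(2445, Rational(1, 2))) ≈ Mul(16.482, I))
Mul(u, -809) = Mul(Mul(Rational(1, 3), I, Pow(2445, Rational(1, 2))), -809) = Mul(Rational(-809, 3), I, Pow(2445, Rational(1, 2)))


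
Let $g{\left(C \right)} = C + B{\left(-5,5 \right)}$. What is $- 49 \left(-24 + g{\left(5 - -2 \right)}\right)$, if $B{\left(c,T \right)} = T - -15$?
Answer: $-147$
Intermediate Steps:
$B{\left(c,T \right)} = 15 + T$ ($B{\left(c,T \right)} = T + 15 = 15 + T$)
$g{\left(C \right)} = 20 + C$ ($g{\left(C \right)} = C + \left(15 + 5\right) = C + 20 = 20 + C$)
$- 49 \left(-24 + g{\left(5 - -2 \right)}\right) = - 49 \left(-24 + \left(20 + \left(5 - -2\right)\right)\right) = - 49 \left(-24 + \left(20 + \left(5 + 2\right)\right)\right) = - 49 \left(-24 + \left(20 + 7\right)\right) = - 49 \left(-24 + 27\right) = \left(-49\right) 3 = -147$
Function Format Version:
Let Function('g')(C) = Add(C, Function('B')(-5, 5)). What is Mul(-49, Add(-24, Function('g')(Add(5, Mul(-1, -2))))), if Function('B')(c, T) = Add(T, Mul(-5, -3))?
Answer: -147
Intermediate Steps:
Function('B')(c, T) = Add(15, T) (Function('B')(c, T) = Add(T, 15) = Add(15, T))
Function('g')(C) = Add(20, C) (Function('g')(C) = Add(C, Add(15, 5)) = Add(C, 20) = Add(20, C))
Mul(-49, Add(-24, Function('g')(Add(5, Mul(-1, -2))))) = Mul(-49, Add(-24, Add(20, Add(5, Mul(-1, -2))))) = Mul(-49, Add(-24, Add(20, Add(5, 2)))) = Mul(-49, Add(-24, Add(20, 7))) = Mul(-49, Add(-24, 27)) = Mul(-49, 3) = -147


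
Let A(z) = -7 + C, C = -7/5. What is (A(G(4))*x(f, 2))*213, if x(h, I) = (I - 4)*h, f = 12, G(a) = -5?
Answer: 214704/5 ≈ 42941.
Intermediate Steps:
x(h, I) = h*(-4 + I) (x(h, I) = (-4 + I)*h = h*(-4 + I))
C = -7/5 (C = -7*1/5 = -7/5 ≈ -1.4000)
A(z) = -42/5 (A(z) = -7 - 7/5 = -42/5)
(A(G(4))*x(f, 2))*213 = -504*(-4 + 2)/5*213 = -504*(-2)/5*213 = -42/5*(-24)*213 = (1008/5)*213 = 214704/5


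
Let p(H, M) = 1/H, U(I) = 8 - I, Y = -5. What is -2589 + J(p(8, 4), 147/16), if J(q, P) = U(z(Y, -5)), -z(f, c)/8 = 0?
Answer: -2581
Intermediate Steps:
z(f, c) = 0 (z(f, c) = -8*0 = 0)
J(q, P) = 8 (J(q, P) = 8 - 1*0 = 8 + 0 = 8)
-2589 + J(p(8, 4), 147/16) = -2589 + 8 = -2581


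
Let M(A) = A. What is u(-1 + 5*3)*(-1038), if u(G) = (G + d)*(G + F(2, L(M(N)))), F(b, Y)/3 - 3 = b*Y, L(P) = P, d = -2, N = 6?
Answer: -734904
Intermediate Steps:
F(b, Y) = 9 + 3*Y*b (F(b, Y) = 9 + 3*(b*Y) = 9 + 3*(Y*b) = 9 + 3*Y*b)
u(G) = (-2 + G)*(45 + G) (u(G) = (G - 2)*(G + (9 + 3*6*2)) = (-2 + G)*(G + (9 + 36)) = (-2 + G)*(G + 45) = (-2 + G)*(45 + G))
u(-1 + 5*3)*(-1038) = (-90 + (-1 + 5*3)**2 + 43*(-1 + 5*3))*(-1038) = (-90 + (-1 + 15)**2 + 43*(-1 + 15))*(-1038) = (-90 + 14**2 + 43*14)*(-1038) = (-90 + 196 + 602)*(-1038) = 708*(-1038) = -734904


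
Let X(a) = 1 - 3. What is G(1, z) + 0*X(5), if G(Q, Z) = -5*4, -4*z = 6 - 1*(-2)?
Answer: -20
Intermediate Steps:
z = -2 (z = -(6 - 1*(-2))/4 = -(6 + 2)/4 = -¼*8 = -2)
G(Q, Z) = -20
X(a) = -2
G(1, z) + 0*X(5) = -20 + 0*(-2) = -20 + 0 = -20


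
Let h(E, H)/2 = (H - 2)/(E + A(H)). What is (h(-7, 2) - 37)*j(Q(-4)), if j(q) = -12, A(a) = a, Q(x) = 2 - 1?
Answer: 444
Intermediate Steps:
Q(x) = 1
h(E, H) = 2*(-2 + H)/(E + H) (h(E, H) = 2*((H - 2)/(E + H)) = 2*((-2 + H)/(E + H)) = 2*(-2 + H)/(E + H))
(h(-7, 2) - 37)*j(Q(-4)) = (2*(-2 + 2)/(-7 + 2) - 37)*(-12) = (2*0/(-5) - 37)*(-12) = (2*(-⅕)*0 - 37)*(-12) = (0 - 37)*(-12) = -37*(-12) = 444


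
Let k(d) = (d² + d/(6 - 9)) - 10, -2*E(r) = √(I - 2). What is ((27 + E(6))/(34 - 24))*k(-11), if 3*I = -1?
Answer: 1548/5 - 86*I*√21/45 ≈ 309.6 - 8.7578*I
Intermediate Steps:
I = -⅓ (I = (⅓)*(-1) = -⅓ ≈ -0.33333)
E(r) = -I*√21/6 (E(r) = -√(-⅓ - 2)/2 = -I*√21/6)
k(d) = -10 + d² - d/3 (k(d) = (d² + d/(-3)) - 10 = (d² - d/3) - 10 = -10 + d² - d/3)
((27 + E(6))/(34 - 24))*k(-11) = ((27 - I*√21/6)/(34 - 24))*(-10 + (-11)² - ⅓*(-11)) = ((27 - I*√21/6)/10)*(-10 + 121 + 11/3) = ((27 - I*√21/6)*(⅒))*(344/3) = (27/10 - I*√21/60)*(344/3) = 1548/5 - 86*I*√21/45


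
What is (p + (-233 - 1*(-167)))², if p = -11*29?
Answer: 148225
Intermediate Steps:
p = -319
(p + (-233 - 1*(-167)))² = (-319 + (-233 - 1*(-167)))² = (-319 + (-233 + 167))² = (-319 - 66)² = (-385)² = 148225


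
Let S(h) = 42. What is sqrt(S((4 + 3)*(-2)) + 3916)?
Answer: sqrt(3958) ≈ 62.913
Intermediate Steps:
sqrt(S((4 + 3)*(-2)) + 3916) = sqrt(42 + 3916) = sqrt(3958)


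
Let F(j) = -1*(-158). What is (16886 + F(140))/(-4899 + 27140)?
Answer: 17044/22241 ≈ 0.76633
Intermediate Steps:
F(j) = 158
(16886 + F(140))/(-4899 + 27140) = (16886 + 158)/(-4899 + 27140) = 17044/22241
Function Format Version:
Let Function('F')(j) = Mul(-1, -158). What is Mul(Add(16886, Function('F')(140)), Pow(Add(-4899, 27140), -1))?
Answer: Rational(17044, 22241) ≈ 0.76633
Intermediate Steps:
Function('F')(j) = 158
Mul(Add(16886, Function('F')(140)), Pow(Add(-4899, 27140), -1)) = Mul(Add(16886, 158), Pow(Add(-4899, 27140), -1)) = Mul(17044, Pow(22241, -1)) = Mul(17044, Rational(1, 22241)) = Rational(17044, 22241)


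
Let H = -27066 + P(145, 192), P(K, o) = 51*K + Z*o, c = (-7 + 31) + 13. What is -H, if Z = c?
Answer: 12567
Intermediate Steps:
c = 37 (c = 24 + 13 = 37)
Z = 37
P(K, o) = 37*o + 51*K (P(K, o) = 51*K + 37*o = 37*o + 51*K)
H = -12567 (H = -27066 + (37*192 + 51*145) = -27066 + (7104 + 7395) = -27066 + 14499 = -12567)
-H = -1*(-12567) = 12567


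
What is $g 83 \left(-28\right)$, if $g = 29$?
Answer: $-67396$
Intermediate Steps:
$g 83 \left(-28\right) = 29 \cdot 83 \left(-28\right) = 2407 \left(-28\right) = -67396$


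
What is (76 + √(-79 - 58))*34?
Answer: 2584 + 34*I*√137 ≈ 2584.0 + 397.96*I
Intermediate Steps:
(76 + √(-79 - 58))*34 = (76 + √(-137))*34 = (76 + I*√137)*34 = 2584 + 34*I*√137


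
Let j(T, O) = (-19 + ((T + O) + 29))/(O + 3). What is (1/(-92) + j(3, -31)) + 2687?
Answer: 1730835/644 ≈ 2687.6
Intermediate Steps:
j(T, O) = (10 + O + T)/(3 + O) (j(T, O) = (-19 + ((O + T) + 29))/(3 + O) = (-19 + (29 + O + T))/(3 + O) = (10 + O + T)/(3 + O))
(1/(-92) + j(3, -31)) + 2687 = (1/(-92) + (10 - 31 + 3)/(3 - 31)) + 2687 = (-1/92 - 18/(-28)) + 2687 = (-1/92 - 1/28*(-18)) + 2687 = (-1/92 + 9/14) + 2687 = 407/644 + 2687 = 1730835/644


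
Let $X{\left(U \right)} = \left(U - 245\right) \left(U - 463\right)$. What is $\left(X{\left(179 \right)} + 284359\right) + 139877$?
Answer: $442980$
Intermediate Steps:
$X{\left(U \right)} = \left(-463 + U\right) \left(-245 + U\right)$ ($X{\left(U \right)} = \left(-245 + U\right) \left(-463 + U\right) = \left(-463 + U\right) \left(-245 + U\right)$)
$\left(X{\left(179 \right)} + 284359\right) + 139877 = \left(\left(113435 + 179^{2} - 126732\right) + 284359\right) + 139877 = \left(\left(113435 + 32041 - 126732\right) + 284359\right) + 139877 = \left(18744 + 284359\right) + 139877 = 303103 + 139877 = 442980$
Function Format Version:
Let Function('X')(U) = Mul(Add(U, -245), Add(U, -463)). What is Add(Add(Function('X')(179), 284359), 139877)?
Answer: 442980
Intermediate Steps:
Function('X')(U) = Mul(Add(-463, U), Add(-245, U)) (Function('X')(U) = Mul(Add(-245, U), Add(-463, U)) = Mul(Add(-463, U), Add(-245, U)))
Add(Add(Function('X')(179), 284359), 139877) = Add(Add(Add(113435, Pow(179, 2), Mul(-708, 179)), 284359), 139877) = Add(Add(Add(113435, 32041, -126732), 284359), 139877) = Add(Add(18744, 284359), 139877) = Add(303103, 139877) = 442980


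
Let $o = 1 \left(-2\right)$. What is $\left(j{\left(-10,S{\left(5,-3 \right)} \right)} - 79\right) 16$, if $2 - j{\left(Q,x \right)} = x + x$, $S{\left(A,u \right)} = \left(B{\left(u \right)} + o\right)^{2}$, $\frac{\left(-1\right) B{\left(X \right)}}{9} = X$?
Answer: $-21232$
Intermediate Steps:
$B{\left(X \right)} = - 9 X$
$o = -2$
$S{\left(A,u \right)} = \left(-2 - 9 u\right)^{2}$ ($S{\left(A,u \right)} = \left(- 9 u - 2\right)^{2} = \left(-2 - 9 u\right)^{2}$)
$j{\left(Q,x \right)} = 2 - 2 x$ ($j{\left(Q,x \right)} = 2 - \left(x + x\right) = 2 - 2 x$)
$\left(j{\left(-10,S{\left(5,-3 \right)} \right)} - 79\right) 16 = \left(\left(2 - 2 \left(2 + 9 \left(-3\right)\right)^{2}\right) - 79\right) 16 = \left(\left(2 - 2 \left(2 - 27\right)^{2}\right) - 79\right) 16 = \left(\left(2 - 2 \left(-25\right)^{2}\right) - 79\right) 16 = \left(\left(2 - 1250\right) - 79\right) 16 = \left(-1248 - 79\right) 16 = \left(-1327\right) 16 = -21232$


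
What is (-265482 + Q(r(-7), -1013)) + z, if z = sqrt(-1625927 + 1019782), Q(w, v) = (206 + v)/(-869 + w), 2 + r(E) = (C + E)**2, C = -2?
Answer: -209729973/790 + I*sqrt(606145) ≈ -2.6548e+5 + 778.55*I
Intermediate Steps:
r(E) = -2 + (-2 + E)**2
Q(w, v) = (206 + v)/(-869 + w)
z = I*sqrt(606145) (z = sqrt(-606145) = I*sqrt(606145) ≈ 778.55*I)
(-265482 + Q(r(-7), -1013)) + z = (-265482 + (206 - 1013)/(-869 + (-2 + (-2 - 7)**2))) + I*sqrt(606145) = (-265482 - 807/(-869 + (-2 + (-9)**2))) + I*sqrt(606145) = (-265482 - 807/(-869 + (-2 + 81))) + I*sqrt(606145) = (-265482 - 807/(-869 + 79)) + I*sqrt(606145) = (-265482 - 807/(-790)) + I*sqrt(606145) = (-265482 - 1/790*(-807)) + I*sqrt(606145) = (-265482 + 807/790) + I*sqrt(606145) = -209729973/790 + I*sqrt(606145)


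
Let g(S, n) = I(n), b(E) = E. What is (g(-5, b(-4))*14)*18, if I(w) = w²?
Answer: 4032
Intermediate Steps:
g(S, n) = n²
(g(-5, b(-4))*14)*18 = ((-4)²*14)*18 = (16*14)*18 = 224*18 = 4032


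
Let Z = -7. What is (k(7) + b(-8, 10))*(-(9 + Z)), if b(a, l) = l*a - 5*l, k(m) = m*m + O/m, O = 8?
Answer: 1118/7 ≈ 159.71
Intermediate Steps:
k(m) = m**2 + 8/m (k(m) = m*m + 8/m = m**2 + 8/m)
b(a, l) = -5*l + a*l (b(a, l) = a*l - 5*l = -5*l + a*l)
(k(7) + b(-8, 10))*(-(9 + Z)) = ((8 + 7**3)/7 + 10*(-5 - 8))*(-(9 - 7)) = ((8 + 343)/7 + 10*(-13))*(-1*2) = ((1/7)*351 - 130)*(-2) = (351/7 - 130)*(-2) = -559/7*(-2) = 1118/7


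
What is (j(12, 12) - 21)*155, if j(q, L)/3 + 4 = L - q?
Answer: -5115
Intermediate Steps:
j(q, L) = -12 - 3*q + 3*L (j(q, L) = -12 + 3*(L - q) = -12 + (-3*q + 3*L) = -12 - 3*q + 3*L)
(j(12, 12) - 21)*155 = ((-12 - 3*12 + 3*12) - 21)*155 = ((-12 - 36 + 36) - 21)*155 = (-12 - 21)*155 = -33*155 = -5115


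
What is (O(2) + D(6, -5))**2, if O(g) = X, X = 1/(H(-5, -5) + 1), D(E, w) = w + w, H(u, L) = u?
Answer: 1681/16 ≈ 105.06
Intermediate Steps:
D(E, w) = 2*w
X = -1/4 (X = 1/(-5 + 1) = 1/(-4) = -1/4 ≈ -0.25000)
O(g) = -1/4
(O(2) + D(6, -5))**2 = (-1/4 + 2*(-5))**2 = (-1/4 - 10)**2 = (-41/4)**2 = 1681/16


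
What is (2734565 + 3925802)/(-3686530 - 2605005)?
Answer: -6660367/6291535 ≈ -1.0586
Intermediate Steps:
(2734565 + 3925802)/(-3686530 - 2605005) = 6660367/(-6291535) = 6660367*(-1/6291535) = -6660367/6291535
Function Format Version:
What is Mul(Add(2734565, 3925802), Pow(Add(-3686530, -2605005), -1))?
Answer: Rational(-6660367, 6291535) ≈ -1.0586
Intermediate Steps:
Mul(Add(2734565, 3925802), Pow(Add(-3686530, -2605005), -1)) = Mul(6660367, Pow(-6291535, -1)) = Mul(6660367, Rational(-1, 6291535)) = Rational(-6660367, 6291535)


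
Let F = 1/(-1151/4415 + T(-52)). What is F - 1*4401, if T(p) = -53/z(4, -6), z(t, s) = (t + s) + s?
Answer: -989252267/224787 ≈ -4400.8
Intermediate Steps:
z(t, s) = t + 2*s (z(t, s) = (s + t) + s = t + 2*s)
T(p) = 53/8 (T(p) = -53/(4 + 2*(-6)) = -53/(4 - 12) = -53/(-8) = -53*(-⅛) = 53/8)
F = 35320/224787 (F = 1/(-1151/4415 + 53/8) = 1/(224787/35320) = 35320/224787 ≈ 0.15713)
F - 1*4401 = 35320/224787 - 1*4401 = 35320/224787 - 4401 = -989252267/224787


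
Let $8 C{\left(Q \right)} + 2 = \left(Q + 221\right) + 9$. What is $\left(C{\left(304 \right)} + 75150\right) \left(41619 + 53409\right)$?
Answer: $7147673562$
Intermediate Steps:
$C{\left(Q \right)} = \frac{57}{2} + \frac{Q}{8}$ ($C{\left(Q \right)} = - \frac{1}{4} + \frac{\left(Q + 221\right) + 9}{8} = - \frac{1}{4} + \frac{\left(221 + Q\right) + 9}{8} = - \frac{1}{4} + \frac{230 + Q}{8} = - \frac{1}{4} + \left(\frac{115}{4} + \frac{Q}{8}\right) = \frac{57}{2} + \frac{Q}{8}$)
$\left(C{\left(304 \right)} + 75150\right) \left(41619 + 53409\right) = \left(\left(\frac{57}{2} + \frac{1}{8} \cdot 304\right) + 75150\right) \left(41619 + 53409\right) = \left(\left(\frac{57}{2} + 38\right) + 75150\right) 95028 = \left(\frac{133}{2} + 75150\right) 95028 = \frac{150433}{2} \cdot 95028 = 7147673562$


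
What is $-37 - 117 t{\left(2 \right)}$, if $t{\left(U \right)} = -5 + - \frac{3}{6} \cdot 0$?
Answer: $548$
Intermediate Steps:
$t{\left(U \right)} = -5$ ($t{\left(U \right)} = -5 + \left(-3\right) \frac{1}{6} \cdot 0 = -5 - 0 = -5 + 0 = -5$)
$-37 - 117 t{\left(2 \right)} = -37 - -585 = -37 + 585 = 548$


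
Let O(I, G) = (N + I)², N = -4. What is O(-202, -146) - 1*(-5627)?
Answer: 48063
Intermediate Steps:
O(I, G) = (-4 + I)²
O(-202, -146) - 1*(-5627) = (-4 - 202)² - 1*(-5627) = (-206)² + 5627 = 42436 + 5627 = 48063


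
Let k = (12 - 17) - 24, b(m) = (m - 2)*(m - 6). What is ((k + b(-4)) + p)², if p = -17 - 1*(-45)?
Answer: 3481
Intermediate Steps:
b(m) = (-6 + m)*(-2 + m) (b(m) = (-2 + m)*(-6 + m) = (-6 + m)*(-2 + m))
p = 28 (p = -17 + 45 = 28)
k = -29 (k = -5 - 24 = -29)
((k + b(-4)) + p)² = ((-29 + (12 + (-4)² - 8*(-4))) + 28)² = ((-29 + (12 + 16 + 32)) + 28)² = ((-29 + 60) + 28)² = (31 + 28)² = 59² = 3481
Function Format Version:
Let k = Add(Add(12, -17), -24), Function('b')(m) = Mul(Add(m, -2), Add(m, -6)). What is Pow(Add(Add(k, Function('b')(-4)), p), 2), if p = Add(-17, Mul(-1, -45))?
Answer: 3481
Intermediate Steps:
Function('b')(m) = Mul(Add(-6, m), Add(-2, m)) (Function('b')(m) = Mul(Add(-2, m), Add(-6, m)) = Mul(Add(-6, m), Add(-2, m)))
p = 28 (p = Add(-17, 45) = 28)
k = -29 (k = Add(-5, -24) = -29)
Pow(Add(Add(k, Function('b')(-4)), p), 2) = Pow(Add(Add(-29, Add(12, Pow(-4, 2), Mul(-8, -4))), 28), 2) = Pow(Add(Add(-29, Add(12, 16, 32)), 28), 2) = Pow(Add(Add(-29, 60), 28), 2) = Pow(Add(31, 28), 2) = Pow(59, 2) = 3481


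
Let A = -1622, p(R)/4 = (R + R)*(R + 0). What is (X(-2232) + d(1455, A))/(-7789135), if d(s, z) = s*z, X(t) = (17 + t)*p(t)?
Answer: 17656056258/1557827 ≈ 11334.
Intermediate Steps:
p(R) = 8*R² (p(R) = 4*((R + R)*(R + 0)) = 4*((2*R)*R) = 4*(2*R²) = 8*R²)
X(t) = 8*t²*(17 + t) (X(t) = (17 + t)*(8*t²) = 8*t²*(17 + t))
(X(-2232) + d(1455, A))/(-7789135) = (8*(-2232)²*(17 - 2232) + 1455*(-1622))/(-7789135) = (8*4981824*(-2215) - 2360010)*(-1/7789135) = (-88277921280 - 2360010)*(-1/7789135) = -88280281290*(-1/7789135) = 17656056258/1557827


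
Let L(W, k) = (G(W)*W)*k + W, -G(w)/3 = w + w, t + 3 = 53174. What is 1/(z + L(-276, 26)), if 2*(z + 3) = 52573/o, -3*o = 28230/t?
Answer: -18820/226447251683 ≈ -8.3110e-8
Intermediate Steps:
t = 53171 (t = -3 + 53174 = 53171)
G(w) = -6*w (G(w) = -3*(w + w) = -6*w)
o = -9410/53171 ≈ -0.17698
L(W, k) = W - 6*k*W² (L(W, k) = ((-6*W)*W)*k + W = (-6*W²)*k + W = -6*k*W² + W = W - 6*k*W²)
z = -2795415443/18820 (z = -3 + (52573/(-9410/53171))/2 = -3 + (52573*(-53171/9410))/2 = -3 + (½)*(-2795358983/9410) = -3 - 2795358983/18820 = -2795415443/18820 ≈ -1.4853e+5)
1/(z + L(-276, 26)) = 1/(-2795415443/18820 - 276*(1 - 6*(-276)*26)) = 1/(-2795415443/18820 - 276*(1 + 43056)) = 1/(-2795415443/18820 - 276*43057) = 1/(-2795415443/18820 - 11883732) = 1/(-226447251683/18820) = -18820/226447251683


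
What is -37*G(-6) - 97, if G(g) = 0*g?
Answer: -97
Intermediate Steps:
G(g) = 0
-37*G(-6) - 97 = -37*0 - 97 = 0 - 97 = -97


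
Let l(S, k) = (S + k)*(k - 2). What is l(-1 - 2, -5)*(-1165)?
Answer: -65240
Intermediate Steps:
l(S, k) = (-2 + k)*(S + k) (l(S, k) = (S + k)*(-2 + k) = (-2 + k)*(S + k))
l(-1 - 2, -5)*(-1165) = ((-5)**2 - 2*(-1 - 2) - 2*(-5) + (-1 - 2)*(-5))*(-1165) = (25 - 2*(-3) + 10 - 3*(-5))*(-1165) = (25 + 6 + 10 + 15)*(-1165) = 56*(-1165) = -65240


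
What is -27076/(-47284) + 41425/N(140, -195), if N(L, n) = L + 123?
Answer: 491465172/3108923 ≈ 158.08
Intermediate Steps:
N(L, n) = 123 + L
-27076/(-47284) + 41425/N(140, -195) = -27076/(-47284) + 41425/(123 + 140) = -27076*(-1/47284) + 41425/263 = 6769/11821 + 41425*(1/263) = 6769/11821 + 41425/263 = 491465172/3108923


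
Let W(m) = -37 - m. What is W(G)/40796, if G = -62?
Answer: 25/40796 ≈ 0.00061280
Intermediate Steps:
W(G)/40796 = (-37 - 1*(-62))/40796 = (-37 + 62)*(1/40796) = 25*(1/40796) = 25/40796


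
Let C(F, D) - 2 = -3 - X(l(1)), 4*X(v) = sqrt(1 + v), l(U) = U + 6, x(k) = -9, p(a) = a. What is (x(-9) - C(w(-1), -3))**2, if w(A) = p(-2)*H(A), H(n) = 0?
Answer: (16 - sqrt(2))**2/4 ≈ 53.186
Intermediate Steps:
l(U) = 6 + U
w(A) = 0 (w(A) = -2*0 = 0)
X(v) = sqrt(1 + v)/4
C(F, D) = -1 - sqrt(2)/2 (C(F, D) = 2 + (-3 - sqrt(1 + (6 + 1))/4) = 2 + (-3 - sqrt(1 + 7)/4) = 2 + (-3 - sqrt(8)/4) = 2 + (-3 - 2*sqrt(2)/4) = 2 + (-3 - sqrt(2)/2) = -1 - sqrt(2)/2)
(x(-9) - C(w(-1), -3))**2 = (-9 - (-1 - sqrt(2)/2))**2 = (-9 + (1 + sqrt(2)/2))**2 = (-8 + sqrt(2)/2)**2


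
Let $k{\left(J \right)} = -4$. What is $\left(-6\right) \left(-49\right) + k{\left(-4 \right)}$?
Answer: $290$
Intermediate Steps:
$\left(-6\right) \left(-49\right) + k{\left(-4 \right)} = \left(-6\right) \left(-49\right) - 4 = 294 - 4 = 290$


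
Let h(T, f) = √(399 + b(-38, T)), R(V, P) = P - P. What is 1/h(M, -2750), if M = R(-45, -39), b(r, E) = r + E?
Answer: 1/19 ≈ 0.052632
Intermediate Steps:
R(V, P) = 0
b(r, E) = E + r
M = 0
h(T, f) = √(361 + T) (h(T, f) = √(399 + (T - 38)) = √(399 + (-38 + T)) = √(361 + T))
1/h(M, -2750) = 1/(√(361 + 0)) = 1/(√361) = 1/19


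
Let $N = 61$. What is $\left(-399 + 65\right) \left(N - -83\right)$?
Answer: $-48096$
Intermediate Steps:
$\left(-399 + 65\right) \left(N - -83\right) = \left(-399 + 65\right) \left(61 - -83\right) = - 334 \left(61 + 83\right) = \left(-334\right) 144 = -48096$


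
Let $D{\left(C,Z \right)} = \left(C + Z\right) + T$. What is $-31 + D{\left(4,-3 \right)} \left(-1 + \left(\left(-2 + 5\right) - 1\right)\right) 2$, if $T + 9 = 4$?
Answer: $-39$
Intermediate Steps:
$T = -5$ ($T = -9 + 4 = -5$)
$D{\left(C,Z \right)} = -5 + C + Z$ ($D{\left(C,Z \right)} = \left(C + Z\right) - 5 = -5 + C + Z$)
$-31 + D{\left(4,-3 \right)} \left(-1 + \left(\left(-2 + 5\right) - 1\right)\right) 2 = -31 + \left(-5 + 4 - 3\right) \left(-1 + \left(\left(-2 + 5\right) - 1\right)\right) 2 = -31 - 4 \left(-1 + \left(3 - 1\right)\right) 2 = -31 - 4 \left(-1 + 2\right) 2 = -31 - 4 \cdot 1 \cdot 2 = -31 - 8 = -39$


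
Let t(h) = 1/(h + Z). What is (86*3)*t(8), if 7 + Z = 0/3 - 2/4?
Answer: 516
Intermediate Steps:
Z = -15/2 (Z = -7 + (0/3 - 2/4) = -7 + (0*(⅓) - 2*¼) = -7 + (0 - ½) = -7 - ½ = -15/2 ≈ -7.5000)
t(h) = 1/(-15/2 + h) (t(h) = 1/(h - 15/2) = 1/(-15/2 + h))
(86*3)*t(8) = (86*3)*(2/(-15 + 2*8)) = 258*(2/(-15 + 16)) = 258*(2/1) = 258*(2*1) = 258*2 = 516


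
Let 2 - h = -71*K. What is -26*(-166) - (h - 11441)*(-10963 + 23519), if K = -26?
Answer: 166810776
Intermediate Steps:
h = -1844 (h = 2 - (-71)*(-26) = 2 - 1*1846 = 2 - 1846 = -1844)
-26*(-166) - (h - 11441)*(-10963 + 23519) = -26*(-166) - (-1844 - 11441)*(-10963 + 23519) = 4316 - (-13285)*12556 = 4316 - 1*(-166806460) = 4316 + 166806460 = 166810776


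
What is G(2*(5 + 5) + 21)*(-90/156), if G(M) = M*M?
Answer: -25215/26 ≈ -969.81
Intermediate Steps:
G(M) = M**2
G(2*(5 + 5) + 21)*(-90/156) = (2*(5 + 5) + 21)**2*(-90/156) = (2*10 + 21)**2*(-90*1/156) = (20 + 21)**2*(-15/26) = 41**2*(-15/26) = 1681*(-15/26) = -25215/26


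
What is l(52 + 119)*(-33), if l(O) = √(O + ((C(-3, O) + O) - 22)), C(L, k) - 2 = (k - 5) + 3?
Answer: -33*√491 ≈ -731.23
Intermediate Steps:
C(L, k) = k (C(L, k) = 2 + ((k - 5) + 3) = 2 + ((-5 + k) + 3) = 2 + (-2 + k) = k)
l(O) = √(-22 + 3*O) (l(O) = √(O + ((O + O) - 22)) = √(O + (2*O - 22)) = √(O + (-22 + 2*O)) = √(-22 + 3*O))
l(52 + 119)*(-33) = √(-22 + 3*(52 + 119))*(-33) = √(-22 + 3*171)*(-33) = √(-22 + 513)*(-33) = √491*(-33) = -33*√491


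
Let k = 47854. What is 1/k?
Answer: 1/47854 ≈ 2.0897e-5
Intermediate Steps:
1/k = 1/47854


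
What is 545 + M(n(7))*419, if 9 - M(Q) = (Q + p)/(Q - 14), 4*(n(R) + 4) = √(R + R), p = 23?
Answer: 12306177/2585 + 31006*√14/2585 ≈ 4805.5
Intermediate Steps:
n(R) = -4 + √2*√R/4 (n(R) = -4 + √(R + R)/4 = -4 + √(2*R)/4 = -4 + (√2*√R)/4 = -4 + √2*√R/4)
M(Q) = 9 - (23 + Q)/(-14 + Q) (M(Q) = 9 - (Q + 23)/(Q - 14) = 9 - (23 + Q)/(-14 + Q))
545 + M(n(7))*419 = 545 + ((-149 + 8*(-4 + √2*√7/4))/(-14 + (-4 + √2*√7/4)))*419 = 545 + ((-149 + 8*(-4 + √14/4))/(-14 + (-4 + √14/4)))*419 = 545 + ((-149 + (-32 + 2*√14))/(-18 + √14/4))*419 = 545 + ((-181 + 2*√14)/(-18 + √14/4))*419 = 545 + 419*(-181 + 2*√14)/(-18 + √14/4)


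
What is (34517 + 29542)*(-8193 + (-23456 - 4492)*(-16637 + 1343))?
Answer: 27380643498621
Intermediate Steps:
(34517 + 29542)*(-8193 + (-23456 - 4492)*(-16637 + 1343)) = 64059*(-8193 - 27948*(-15294)) = 64059*(-8193 + 427436712) = 64059*427428519 = 27380643498621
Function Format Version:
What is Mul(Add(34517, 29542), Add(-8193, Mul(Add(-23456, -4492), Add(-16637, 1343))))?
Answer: 27380643498621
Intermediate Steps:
Mul(Add(34517, 29542), Add(-8193, Mul(Add(-23456, -4492), Add(-16637, 1343)))) = Mul(64059, Add(-8193, Mul(-27948, -15294))) = Mul(64059, Add(-8193, 427436712)) = Mul(64059, 427428519) = 27380643498621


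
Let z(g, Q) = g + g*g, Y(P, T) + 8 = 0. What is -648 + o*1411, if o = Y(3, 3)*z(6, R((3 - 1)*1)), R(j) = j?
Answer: -474744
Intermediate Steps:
Y(P, T) = -8 (Y(P, T) = -8 + 0 = -8)
z(g, Q) = g + g²
o = -336 (o = -48*(1 + 6) = -48*7 = -8*42 = -336)
-648 + o*1411 = -648 - 336*1411 = -648 - 474096 = -474744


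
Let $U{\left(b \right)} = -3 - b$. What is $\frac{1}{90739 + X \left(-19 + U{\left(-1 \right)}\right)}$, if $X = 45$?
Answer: $\frac{1}{89794} \approx 1.1137 \cdot 10^{-5}$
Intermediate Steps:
$\frac{1}{90739 + X \left(-19 + U{\left(-1 \right)}\right)} = \frac{1}{90739 + 45 \left(-19 - 2\right)} = \frac{1}{90739 + 45 \left(-21\right)} = \frac{1}{90739 - 945} = \frac{1}{89794}$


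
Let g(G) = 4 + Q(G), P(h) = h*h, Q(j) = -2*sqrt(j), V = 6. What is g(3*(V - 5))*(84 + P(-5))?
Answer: 436 - 218*sqrt(3) ≈ 58.413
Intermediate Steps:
P(h) = h**2
g(G) = 4 - 2*sqrt(G)
g(3*(V - 5))*(84 + P(-5)) = (4 - 2*sqrt(3)*sqrt(6 - 5))*(84 + (-5)**2) = (4 - 2*sqrt(3))*(84 + 25) = (4 - 2*sqrt(3))*109 = 436 - 218*sqrt(3)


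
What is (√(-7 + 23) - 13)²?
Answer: 81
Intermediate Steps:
(√(-7 + 23) - 13)² = (√16 - 13)² = (4 - 13)² = (-9)² = 81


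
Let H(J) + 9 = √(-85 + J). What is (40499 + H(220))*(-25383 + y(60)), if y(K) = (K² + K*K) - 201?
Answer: -744368160 - 55152*√15 ≈ -7.4458e+8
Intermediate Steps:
H(J) = -9 + √(-85 + J)
y(K) = -201 + 2*K² (y(K) = (K² + K²) - 201 = 2*K² - 201 = -201 + 2*K²)
(40499 + H(220))*(-25383 + y(60)) = (40499 + (-9 + √(-85 + 220)))*(-25383 + (-201 + 2*60²)) = (40499 + (-9 + √135))*(-25383 + (-201 + 2*3600)) = (40499 + (-9 + 3*√15))*(-25383 + (-201 + 7200)) = (40490 + 3*√15)*(-25383 + 6999) = (40490 + 3*√15)*(-18384) = -744368160 - 55152*√15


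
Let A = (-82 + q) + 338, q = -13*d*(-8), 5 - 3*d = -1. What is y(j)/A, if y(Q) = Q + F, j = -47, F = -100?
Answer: -147/464 ≈ -0.31681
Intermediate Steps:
d = 2 (d = 5/3 - ⅓*(-1) = 5/3 + ⅓ = 2)
y(Q) = -100 + Q (y(Q) = Q - 100 = -100 + Q)
q = 208 (q = -13*2*(-8) = -26*(-8) = 208)
A = 464 (A = (-82 + 208) + 338 = 126 + 338 = 464)
y(j)/A = (-100 - 47)/464 = -147*1/464 = -147/464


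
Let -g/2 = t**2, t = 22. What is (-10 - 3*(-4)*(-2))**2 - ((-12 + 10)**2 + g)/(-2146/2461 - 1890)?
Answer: 1344249903/1163359 ≈ 1155.5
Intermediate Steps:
g = -968 (g = -2*22**2 = -2*484 = -968)
(-10 - 3*(-4)*(-2))**2 - ((-12 + 10)**2 + g)/(-2146/2461 - 1890) = (-10 - 3*(-4)*(-2))**2 - ((-12 + 10)**2 - 968)/(-2146/2461 - 1890) = (-10 + 12*(-2))**2 - ((-2)**2 - 968)/(-2146*1/2461 - 1890) = (-10 - 24)**2 - (4 - 968)/(-2146/2461 - 1890) = (-34)**2 - (-964)/(-4653436/2461) = 1156 - (-964)*(-2461)/4653436 = 1156 - 1*593101/1163359 = 1156 - 593101/1163359 = 1344249903/1163359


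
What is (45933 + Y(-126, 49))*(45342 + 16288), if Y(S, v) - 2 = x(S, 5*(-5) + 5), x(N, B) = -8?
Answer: 2830481010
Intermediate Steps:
Y(S, v) = -6 (Y(S, v) = 2 - 8 = -6)
(45933 + Y(-126, 49))*(45342 + 16288) = (45933 - 6)*(45342 + 16288) = 45927*61630 = 2830481010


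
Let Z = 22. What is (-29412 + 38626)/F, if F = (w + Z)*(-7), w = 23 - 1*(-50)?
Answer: -9214/665 ≈ -13.856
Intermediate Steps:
w = 73 (w = 23 + 50 = 73)
F = -665 (F = (73 + 22)*(-7) = 95*(-7) = -665)
(-29412 + 38626)/F = (-29412 + 38626)/(-665) = 9214*(-1/665) = -9214/665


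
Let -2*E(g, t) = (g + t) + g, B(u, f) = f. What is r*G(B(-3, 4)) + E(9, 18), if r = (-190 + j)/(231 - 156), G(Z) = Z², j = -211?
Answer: -7766/75 ≈ -103.55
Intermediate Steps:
E(g, t) = -g - t/2 (E(g, t) = -((g + t) + g)/2 = -(t + 2*g)/2 = -g - t/2)
r = -401/75 (r = (-190 - 211)/(231 - 156) = -401/75 ≈ -5.3467)
r*G(B(-3, 4)) + E(9, 18) = -401/75*4² + (-1*9 - ½*18) = -401/75*16 + (-9 - 9) = -6416/75 - 18 = -7766/75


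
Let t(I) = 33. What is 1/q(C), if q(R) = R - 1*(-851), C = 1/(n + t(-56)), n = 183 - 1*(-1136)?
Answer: 1352/1150553 ≈ 0.0011751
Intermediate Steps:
n = 1319 (n = 183 + 1136 = 1319)
C = 1/1352 (C = 1/(1319 + 33) = 1/1352 ≈ 0.00073965)
q(R) = 851 + R (q(R) = R + 851 = 851 + R)
1/q(C) = 1/(851 + 1/1352) = 1/(1150553/1352) = 1352/1150553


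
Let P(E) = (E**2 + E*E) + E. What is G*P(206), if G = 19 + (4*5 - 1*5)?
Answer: 2892652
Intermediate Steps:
P(E) = E + 2*E**2 (P(E) = (E**2 + E**2) + E = 2*E**2 + E = E + 2*E**2)
G = 34 (G = 19 + (20 - 5) = 19 + 15 = 34)
G*P(206) = 34*(206*(1 + 2*206)) = 34*(206*(1 + 412)) = 34*(206*413) = 34*85078 = 2892652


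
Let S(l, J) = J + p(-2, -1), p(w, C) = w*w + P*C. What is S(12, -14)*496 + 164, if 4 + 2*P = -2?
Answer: -3308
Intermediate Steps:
P = -3 (P = -2 + (½)*(-2) = -2 - 1 = -3)
p(w, C) = w² - 3*C (p(w, C) = w*w - 3*C = w² - 3*C)
S(l, J) = 7 + J (S(l, J) = J + ((-2)² - 3*(-1)) = J + (4 + 3) = J + 7 = 7 + J)
S(12, -14)*496 + 164 = (7 - 14)*496 + 164 = -7*496 + 164 = -3472 + 164 = -3308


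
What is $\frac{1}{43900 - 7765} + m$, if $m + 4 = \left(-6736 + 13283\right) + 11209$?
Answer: $\frac{641468521}{36135} \approx 17752.0$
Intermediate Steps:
$m = 17752$ ($m = -4 + \left(\left(-6736 + 13283\right) + 11209\right) = -4 + \left(6547 + 11209\right) = -4 + 17756 = 17752$)
$\frac{1}{43900 - 7765} + m = \frac{1}{43900 - 7765} + 17752 = \frac{1}{36135} + 17752 = \frac{641468521}{36135}$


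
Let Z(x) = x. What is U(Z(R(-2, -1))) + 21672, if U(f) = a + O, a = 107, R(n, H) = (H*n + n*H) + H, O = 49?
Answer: 21828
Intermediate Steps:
R(n, H) = H + 2*H*n (R(n, H) = (H*n + H*n) + H = 2*H*n + H = H + 2*H*n)
U(f) = 156 (U(f) = 107 + 49 = 156)
U(Z(R(-2, -1))) + 21672 = 156 + 21672 = 21828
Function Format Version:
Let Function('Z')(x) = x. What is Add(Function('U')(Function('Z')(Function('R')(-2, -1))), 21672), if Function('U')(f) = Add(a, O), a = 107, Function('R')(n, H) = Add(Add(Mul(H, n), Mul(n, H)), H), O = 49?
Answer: 21828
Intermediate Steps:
Function('R')(n, H) = Add(H, Mul(2, H, n)) (Function('R')(n, H) = Add(Add(Mul(H, n), Mul(H, n)), H) = Add(Mul(2, H, n), H) = Add(H, Mul(2, H, n)))
Function('U')(f) = 156 (Function('U')(f) = Add(107, 49) = 156)
Add(Function('U')(Function('Z')(Function('R')(-2, -1))), 21672) = Add(156, 21672) = 21828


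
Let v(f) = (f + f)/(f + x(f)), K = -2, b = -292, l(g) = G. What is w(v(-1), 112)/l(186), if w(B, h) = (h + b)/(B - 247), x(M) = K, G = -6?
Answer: -90/739 ≈ -0.12179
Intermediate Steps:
l(g) = -6
x(M) = -2
v(f) = 2*f/(-2 + f) (v(f) = (f + f)/(f - 2) = (2*f)/(-2 + f) = 2*f/(-2 + f))
w(B, h) = (-292 + h)/(-247 + B) (w(B, h) = (h - 292)/(B - 247) = (-292 + h)/(-247 + B))
w(v(-1), 112)/l(186) = ((-292 + 112)/(-247 + 2*(-1)/(-2 - 1)))/(-6) = (-180/(-247 + 2*(-1)/(-3)))*(-⅙) = (-180/(-247 + 2*(-1)*(-⅓)))*(-⅙) = (-180/(-247 + ⅔))*(-⅙) = (-180/(-739/3))*(-⅙) = -3/739*(-180)*(-⅙) = (540/739)*(-⅙) = -90/739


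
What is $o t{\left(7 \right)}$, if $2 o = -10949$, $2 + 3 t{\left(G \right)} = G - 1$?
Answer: $- \frac{21898}{3} \approx -7299.3$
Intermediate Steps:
$t{\left(G \right)} = -1 + \frac{G}{3}$ ($t{\left(G \right)} = - \frac{2}{3} + \frac{G - 1}{3} = - \frac{2}{3} + \frac{-1 + G}{3} = - \frac{2}{3} + \left(- \frac{1}{3} + \frac{G}{3}\right) = -1 + \frac{G}{3}$)
$o = - \frac{10949}{2}$ ($o = \frac{1}{2} \left(-10949\right) = - \frac{10949}{2} \approx -5474.5$)
$o t{\left(7 \right)} = - \frac{10949 \left(-1 + \frac{1}{3} \cdot 7\right)}{2} = - \frac{10949 \left(-1 + \frac{7}{3}\right)}{2} = \left(- \frac{10949}{2}\right) \frac{4}{3} = - \frac{21898}{3}$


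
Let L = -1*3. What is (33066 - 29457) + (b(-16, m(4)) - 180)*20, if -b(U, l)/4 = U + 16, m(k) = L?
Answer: 9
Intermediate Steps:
L = -3
m(k) = -3
b(U, l) = -64 - 4*U (b(U, l) = -4*(U + 16) = -4*(16 + U) = -64 - 4*U)
(33066 - 29457) + (b(-16, m(4)) - 180)*20 = (33066 - 29457) + ((-64 - 4*(-16)) - 180)*20 = 3609 + ((-64 + 64) - 180)*20 = 3609 + (0 - 180)*20 = 3609 - 180*20 = 3609 - 3600 = 9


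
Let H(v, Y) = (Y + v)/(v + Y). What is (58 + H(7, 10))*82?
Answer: 4838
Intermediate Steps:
H(v, Y) = 1 (H(v, Y) = (Y + v)/(Y + v) = 1)
(58 + H(7, 10))*82 = (58 + 1)*82 = 59*82 = 4838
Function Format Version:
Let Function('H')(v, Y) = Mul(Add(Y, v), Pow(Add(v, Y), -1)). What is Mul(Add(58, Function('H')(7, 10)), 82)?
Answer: 4838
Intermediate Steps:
Function('H')(v, Y) = 1 (Function('H')(v, Y) = Mul(Add(Y, v), Pow(Add(Y, v), -1)) = 1)
Mul(Add(58, Function('H')(7, 10)), 82) = Mul(Add(58, 1), 82) = Mul(59, 82) = 4838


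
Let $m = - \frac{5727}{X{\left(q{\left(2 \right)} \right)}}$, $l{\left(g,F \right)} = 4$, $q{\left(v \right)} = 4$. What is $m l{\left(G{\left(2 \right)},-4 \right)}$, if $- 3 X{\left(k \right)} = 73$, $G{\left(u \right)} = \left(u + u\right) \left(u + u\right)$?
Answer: $\frac{68724}{73} \approx 941.42$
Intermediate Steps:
$G{\left(u \right)} = 4 u^{2}$ ($G{\left(u \right)} = 2 u 2 u = 4 u^{2}$)
$X{\left(k \right)} = - \frac{73}{3}$ ($X{\left(k \right)} = \left(- \frac{1}{3}\right) 73 = - \frac{73}{3}$)
$m = \frac{17181}{73}$ ($m = - \frac{5727}{- \frac{73}{3}} = \left(-5727\right) \left(- \frac{3}{73}\right) = \frac{17181}{73} \approx 235.36$)
$m l{\left(G{\left(2 \right)},-4 \right)} = \frac{17181}{73} \cdot 4 = \frac{68724}{73}$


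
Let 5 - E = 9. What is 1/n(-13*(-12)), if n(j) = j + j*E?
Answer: -1/468 ≈ -0.0021368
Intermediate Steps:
E = -4 (E = 5 - 1*9 = 5 - 9 = -4)
n(j) = -3*j (n(j) = j + j*(-4) = j - 4*j = -3*j)
1/n(-13*(-12)) = 1/(-(-39)*(-12)) = 1/(-3*156) = 1/(-468) = -1/468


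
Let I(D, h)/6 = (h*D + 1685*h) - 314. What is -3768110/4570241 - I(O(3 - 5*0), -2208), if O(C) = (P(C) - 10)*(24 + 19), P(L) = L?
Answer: 83805035596846/4570241 ≈ 1.8337e+7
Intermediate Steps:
O(C) = -430 + 43*C (O(C) = (C - 10)*(24 + 19) = (-10 + C)*43 = -430 + 43*C)
I(D, h) = -1884 + 10110*h + 6*D*h (I(D, h) = 6*((h*D + 1685*h) - 314) = 6*((D*h + 1685*h) - 314) = 6*((1685*h + D*h) - 314) = 6*(-314 + 1685*h + D*h) = -1884 + 10110*h + 6*D*h)
-3768110/4570241 - I(O(3 - 5*0), -2208) = -3768110/4570241 - (-1884 + 10110*(-2208) + 6*(-430 + 43*(3 - 5*0))*(-2208)) = -3768110*1/4570241 - (-1884 - 22322880 + 6*(-430 + 43*(3 + 0))*(-2208)) = -3768110/4570241 - (-1884 - 22322880 + 6*(-430 + 43*3)*(-2208)) = -3768110/4570241 - (-1884 - 22322880 + 6*(-430 + 129)*(-2208)) = -3768110/4570241 - (-1884 - 22322880 + 6*(-301)*(-2208)) = -3768110/4570241 - (-1884 - 22322880 + 3987648) = -3768110/4570241 - 1*(-18337116) = -3768110/4570241 + 18337116 = 83805035596846/4570241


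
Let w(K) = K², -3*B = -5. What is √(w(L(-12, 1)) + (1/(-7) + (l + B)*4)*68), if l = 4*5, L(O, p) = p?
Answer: √2595117/21 ≈ 76.711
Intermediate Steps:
l = 20
B = 5/3 (B = -⅓*(-5) = 5/3 ≈ 1.6667)
√(w(L(-12, 1)) + (1/(-7) + (l + B)*4)*68) = √(1² + (1/(-7) + (20 + 5/3)*4)*68) = √(1 + (-⅐ + (65/3)*4)*68) = √(1 + (-⅐ + 260/3)*68) = √(1 + (1817/21)*68) = √(1 + 123556/21) = √(123577/21) = √2595117/21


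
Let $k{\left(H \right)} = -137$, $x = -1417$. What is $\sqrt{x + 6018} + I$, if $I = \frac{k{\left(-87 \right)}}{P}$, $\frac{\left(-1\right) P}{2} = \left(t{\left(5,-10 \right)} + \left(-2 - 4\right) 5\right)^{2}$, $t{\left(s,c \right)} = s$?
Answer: $\frac{137}{1250} + \sqrt{4601} \approx 67.94$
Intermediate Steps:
$P = -1250$ ($P = - 2 \left(5 + \left(-2 - 4\right) 5\right)^{2} = - 2 \left(5 - 30\right)^{2} = - 2 \left(-25\right)^{2} = \left(-2\right) 625 = -1250$)
$I = \frac{137}{1250}$ ($I = - \frac{137}{-1250} = \left(-137\right) \left(- \frac{1}{1250}\right) = \frac{137}{1250} \approx 0.1096$)
$\sqrt{x + 6018} + I = \sqrt{-1417 + 6018} + \frac{137}{1250} = \sqrt{4601} + \frac{137}{1250} = \frac{137}{1250} + \sqrt{4601}$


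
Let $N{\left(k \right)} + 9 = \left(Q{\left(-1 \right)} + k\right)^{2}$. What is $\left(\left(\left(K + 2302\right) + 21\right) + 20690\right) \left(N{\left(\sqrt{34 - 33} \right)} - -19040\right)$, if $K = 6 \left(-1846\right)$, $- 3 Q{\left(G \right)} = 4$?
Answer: $\frac{681523120}{3} \approx 2.2717 \cdot 10^{8}$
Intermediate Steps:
$Q{\left(G \right)} = - \frac{4}{3}$ ($Q{\left(G \right)} = \left(- \frac{1}{3}\right) 4 = - \frac{4}{3}$)
$K = -11076$
$N{\left(k \right)} = -9 + \left(- \frac{4}{3} + k\right)^{2}$
$\left(\left(\left(K + 2302\right) + 21\right) + 20690\right) \left(N{\left(\sqrt{34 - 33} \right)} - -19040\right) = \left(\left(\left(-11076 + 2302\right) + 21\right) + 20690\right) \left(\left(-9 + \frac{\left(-4 + 3 \sqrt{34 - 33}\right)^{2}}{9}\right) - -19040\right) = \left(\left(-8774 + 21\right) + 20690\right) \left(\left(-9 + \frac{\left(-4 + 3 \sqrt{1}\right)^{2}}{9}\right) + 19040\right) = \left(-8753 + 20690\right) \left(\left(-9 + \frac{\left(-4 + 3 \cdot 1\right)^{2}}{9}\right) + 19040\right) = 11937 \left(\left(-9 + \frac{\left(-4 + 3\right)^{2}}{9}\right) + 19040\right) = 11937 \left(\left(-9 + \frac{\left(-1\right)^{2}}{9}\right) + 19040\right) = 11937 \left(\left(-9 + \frac{1}{9} \cdot 1\right) + 19040\right) = 11937 \left(\left(-9 + \frac{1}{9}\right) + 19040\right) = 11937 \left(- \frac{80}{9} + 19040\right) = 11937 \cdot \frac{171280}{9} = \frac{681523120}{3}$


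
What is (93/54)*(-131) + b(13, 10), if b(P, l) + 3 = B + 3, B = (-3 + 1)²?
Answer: -3989/18 ≈ -221.61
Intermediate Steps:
B = 4 (B = (-2)² = 4)
b(P, l) = 4 (b(P, l) = -3 + (4 + 3) = -3 + 7 = 4)
(93/54)*(-131) + b(13, 10) = (93/54)*(-131) + 4 = (93*(1/54))*(-131) + 4 = (31/18)*(-131) + 4 = -4061/18 + 4 = -3989/18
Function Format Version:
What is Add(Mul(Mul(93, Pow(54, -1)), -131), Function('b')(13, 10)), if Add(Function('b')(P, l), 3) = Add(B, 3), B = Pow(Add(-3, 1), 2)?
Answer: Rational(-3989, 18) ≈ -221.61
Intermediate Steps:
B = 4 (B = Pow(-2, 2) = 4)
Function('b')(P, l) = 4 (Function('b')(P, l) = Add(-3, Add(4, 3)) = Add(-3, 7) = 4)
Add(Mul(Mul(93, Pow(54, -1)), -131), Function('b')(13, 10)) = Add(Mul(Mul(93, Pow(54, -1)), -131), 4) = Add(Mul(Mul(93, Rational(1, 54)), -131), 4) = Add(Mul(Rational(31, 18), -131), 4) = Add(Rational(-4061, 18), 4) = Rational(-3989, 18)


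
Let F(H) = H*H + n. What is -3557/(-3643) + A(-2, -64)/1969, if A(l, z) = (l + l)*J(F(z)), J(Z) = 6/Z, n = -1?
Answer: 9560066401/9791236455 ≈ 0.97639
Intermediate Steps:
F(H) = -1 + H**2 (F(H) = H*H - 1 = H**2 - 1 = -1 + H**2)
A(l, z) = 12*l/(-1 + z**2) (A(l, z) = (l + l)*(6/(-1 + z**2)) = (2*l)*(6/(-1 + z**2)) = 12*l/(-1 + z**2))
-3557/(-3643) + A(-2, -64)/1969 = -3557/(-3643) + (12*(-2)/(-1 + (-64)**2))/1969 = -3557*(-1/3643) + (12*(-2)/(-1 + 4096))*(1/1969) = 3557/3643 + (12*(-2)/4095)*(1/1969) = 3557/3643 + (12*(-2)*(1/4095))*(1/1969) = 3557/3643 - 8/1365*1/1969 = 3557/3643 - 8/2687685 = 9560066401/9791236455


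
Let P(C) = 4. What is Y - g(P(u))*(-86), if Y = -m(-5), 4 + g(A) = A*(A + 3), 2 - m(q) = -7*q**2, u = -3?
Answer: 1887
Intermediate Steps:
m(q) = 2 + 7*q**2 (m(q) = 2 - (-7)*q**2 = 2 + 7*q**2)
g(A) = -4 + A*(3 + A) (g(A) = -4 + A*(A + 3) = -4 + A*(3 + A))
Y = -177 (Y = -(2 + 7*(-5)**2) = -(2 + 7*25) = -(2 + 175) = -1*177 = -177)
Y - g(P(u))*(-86) = -177 - (-4 + 4**2 + 3*4)*(-86) = -177 - (-4 + 16 + 12)*(-86) = -177 - 24*(-86) = -177 - 1*(-2064) = -177 + 2064 = 1887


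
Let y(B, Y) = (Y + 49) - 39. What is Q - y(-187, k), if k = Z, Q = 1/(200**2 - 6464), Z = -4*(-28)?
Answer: -4091391/33536 ≈ -122.00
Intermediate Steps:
Z = 112
Q = 1/33536 (Q = 1/(40000 - 6464) = 1/33536 ≈ 2.9819e-5)
k = 112
y(B, Y) = 10 + Y (y(B, Y) = (49 + Y) - 39 = 10 + Y)
Q - y(-187, k) = 1/33536 - (10 + 112) = 1/33536 - 1*122 = 1/33536 - 122 = -4091391/33536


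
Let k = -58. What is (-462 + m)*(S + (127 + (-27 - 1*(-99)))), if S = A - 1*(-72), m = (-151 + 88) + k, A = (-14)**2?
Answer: -272261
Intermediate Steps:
A = 196
m = -121 (m = (-151 + 88) - 58 = -63 - 58 = -121)
S = 268 (S = 196 - 1*(-72) = 196 + 72 = 268)
(-462 + m)*(S + (127 + (-27 - 1*(-99)))) = (-462 - 121)*(268 + (127 + (-27 - 1*(-99)))) = -583*(268 + (127 + (-27 + 99))) = -583*(268 + (127 + 72)) = -583*(268 + 199) = -583*467 = -272261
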